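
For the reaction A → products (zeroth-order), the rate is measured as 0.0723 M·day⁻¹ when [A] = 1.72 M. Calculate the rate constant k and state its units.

0.0723 M·day⁻¹

Step 1: For a zeroth-order reaction, rate = k (independent of concentration).
Step 2: k = rate = 0.0723 M·day⁻¹.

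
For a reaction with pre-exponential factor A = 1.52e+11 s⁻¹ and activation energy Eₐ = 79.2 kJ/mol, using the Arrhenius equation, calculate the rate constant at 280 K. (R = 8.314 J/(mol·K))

2.55e-04 s⁻¹

Step 1: Use the Arrhenius equation: k = A × exp(-Eₐ/RT)
Step 2: Convert Eₐ to J/mol: 79.2 kJ/mol = 79200 J/mol
Step 3: Calculate the exponent: -Eₐ/(RT) = -79200/(8.314 × 280) = -34.02179
Step 4: k = 1.52e+11 × exp(-34.02179)
Step 5: k = 1.52e+11 × 1.67697e-15 = 2.5490e-04 s⁻¹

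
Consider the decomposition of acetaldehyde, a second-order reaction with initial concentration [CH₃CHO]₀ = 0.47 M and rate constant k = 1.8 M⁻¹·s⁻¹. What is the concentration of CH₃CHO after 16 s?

0.03233 M

Step 1: For a second-order reaction: 1/[CH₃CHO] = 1/[CH₃CHO]₀ + kt
Step 2: 1/[CH₃CHO] = 1/0.47 + 1.8 × 16
Step 3: 1/[CH₃CHO] = 2.128 + 28.8 = 30.93
Step 4: [CH₃CHO] = 1/30.93 = 0.03233 M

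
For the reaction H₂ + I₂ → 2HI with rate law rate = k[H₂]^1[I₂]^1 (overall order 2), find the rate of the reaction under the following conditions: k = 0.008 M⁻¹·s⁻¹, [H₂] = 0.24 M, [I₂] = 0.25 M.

0.00048 M/s

Step 1: The rate law is rate = k[H₂]^1[I₂]^1, overall order = 1+1 = 2
Step 2: Substitute values: rate = 0.008 × (0.24)^1 × (0.25)^1
Step 3: rate = 0.008 × 0.24 × 0.25 = 0.00048 M/s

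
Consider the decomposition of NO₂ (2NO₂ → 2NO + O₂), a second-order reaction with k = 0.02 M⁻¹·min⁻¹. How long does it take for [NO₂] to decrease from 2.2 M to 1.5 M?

10.61 min

Step 1: For second-order: t = (1/[NO₂] - 1/[NO₂]₀)/k
Step 2: t = (1/1.5 - 1/2.2)/0.02
Step 3: t = (0.6667 - 0.4545)/0.02
Step 4: t = 0.2121/0.02 = 10.61 min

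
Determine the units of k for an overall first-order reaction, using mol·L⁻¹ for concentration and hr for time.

hr⁻¹

Step 1: For overall order n, rate = k × (concentration)^n.
Step 2: Rate has units mol·L⁻¹·hr⁻¹; concentration term has units (mol·L⁻¹)^1.
Step 3: k = rate / (concentration)^n, so units of k = (mol·L⁻¹)^(1-1)·hr⁻¹ = hr⁻¹.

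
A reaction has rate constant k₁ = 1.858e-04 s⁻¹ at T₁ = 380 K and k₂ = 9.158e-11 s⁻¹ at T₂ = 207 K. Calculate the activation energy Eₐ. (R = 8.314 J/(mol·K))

54.9 kJ/mol

Step 1: Use the two-temperature Arrhenius form: ln(k₂/k₁) = -Eₐ/R × (1/T₂ - 1/T₁)
Step 2: ln(k₂/k₁) = ln(9.158e-11/1.858e-04) = ln(4.92896e-07) = -14.523
Step 3: 1/T₂ - 1/T₁ = 1/207 - 1/380 = 2.199339e-03 K⁻¹
Step 4: Eₐ = -R × ln(k₂/k₁) / (1/T₂ - 1/T₁) = -8.314 × -14.523 / 2.199339e-03
Step 5: Eₐ = 5.4900e+04 J/mol = 54.9 kJ/mol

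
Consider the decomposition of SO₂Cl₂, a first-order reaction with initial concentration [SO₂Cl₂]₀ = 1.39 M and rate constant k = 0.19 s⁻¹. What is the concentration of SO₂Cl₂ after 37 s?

0.00123 M

Step 1: For a first-order reaction: [SO₂Cl₂] = [SO₂Cl₂]₀ × e^(-kt)
Step 2: [SO₂Cl₂] = 1.39 × e^(-0.19 × 37)
Step 3: [SO₂Cl₂] = 1.39 × e^(-7.03)
Step 4: [SO₂Cl₂] = 1.39 × 0.000884932 = 0.00123 M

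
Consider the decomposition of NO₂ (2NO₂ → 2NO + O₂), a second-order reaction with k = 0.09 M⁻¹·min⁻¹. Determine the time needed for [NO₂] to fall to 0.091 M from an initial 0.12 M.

29.51 min

Step 1: For second-order: t = (1/[NO₂] - 1/[NO₂]₀)/k
Step 2: t = (1/0.091 - 1/0.12)/0.09
Step 3: t = (10.99 - 8.333)/0.09
Step 4: t = 2.656/0.09 = 29.51 min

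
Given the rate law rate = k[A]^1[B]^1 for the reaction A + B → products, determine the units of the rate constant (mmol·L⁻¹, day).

(mmol·L⁻¹)⁻¹·day⁻¹

Step 1: Overall order = 1 + 1 = 2.
Step 2: rate has units mmol·L⁻¹·day⁻¹; [A]^1[B]^1 has units (mmol·L⁻¹)^2.
Step 3: k = rate/([A]^1[B]^1), so units of k = (mmol·L⁻¹)^(1-2)·day⁻¹ = (mmol·L⁻¹)⁻¹·day⁻¹.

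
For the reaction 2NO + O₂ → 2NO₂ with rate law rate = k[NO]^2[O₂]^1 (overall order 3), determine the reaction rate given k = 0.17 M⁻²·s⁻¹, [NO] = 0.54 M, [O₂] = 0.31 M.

0.01537 M/s

Step 1: The rate law is rate = k[NO]^2[O₂]^1, overall order = 2+1 = 3
Step 2: Substitute values: rate = 0.17 × (0.54)^2 × (0.31)^1
Step 3: rate = 0.17 × 0.2916 × 0.31 = 0.0153673 M/s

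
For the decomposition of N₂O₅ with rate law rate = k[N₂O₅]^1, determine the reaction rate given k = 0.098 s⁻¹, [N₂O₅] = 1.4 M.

0.1372 M/s

Step 1: Identify the rate law: rate = k[N₂O₅]^1
Step 2: Substitute values: rate = 0.098 × (1.4)^1
Step 3: Calculate: rate = 0.098 × 1.4 = 0.1372 M/s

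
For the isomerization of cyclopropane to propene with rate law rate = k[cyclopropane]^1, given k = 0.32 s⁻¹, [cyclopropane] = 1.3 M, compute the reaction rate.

0.416 M/s

Step 1: Identify the rate law: rate = k[cyclopropane]^1
Step 2: Substitute values: rate = 0.32 × (1.3)^1
Step 3: Calculate: rate = 0.32 × 1.3 = 0.416 M/s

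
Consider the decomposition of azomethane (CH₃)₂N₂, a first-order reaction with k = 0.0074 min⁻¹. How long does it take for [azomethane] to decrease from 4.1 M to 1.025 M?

187.3 min

Step 1: For first-order: t = ln([azomethane]₀/[azomethane])/k
Step 2: t = ln(4.1/1.025)/0.0074
Step 3: t = ln(4)/0.0074
Step 4: t = 1.386/0.0074 = 187.3 min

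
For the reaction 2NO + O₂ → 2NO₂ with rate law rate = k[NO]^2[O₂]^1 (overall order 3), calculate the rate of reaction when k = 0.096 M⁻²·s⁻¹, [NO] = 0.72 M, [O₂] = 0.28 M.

0.01393 M/s

Step 1: The rate law is rate = k[NO]^2[O₂]^1, overall order = 2+1 = 3
Step 2: Substitute values: rate = 0.096 × (0.72)^2 × (0.28)^1
Step 3: rate = 0.096 × 0.5184 × 0.28 = 0.0139346 M/s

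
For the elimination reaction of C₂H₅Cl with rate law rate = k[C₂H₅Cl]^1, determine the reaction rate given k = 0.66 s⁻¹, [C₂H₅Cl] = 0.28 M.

0.1848 M/s

Step 1: Identify the rate law: rate = k[C₂H₅Cl]^1
Step 2: Substitute values: rate = 0.66 × (0.28)^1
Step 3: Calculate: rate = 0.66 × 0.28 = 0.1848 M/s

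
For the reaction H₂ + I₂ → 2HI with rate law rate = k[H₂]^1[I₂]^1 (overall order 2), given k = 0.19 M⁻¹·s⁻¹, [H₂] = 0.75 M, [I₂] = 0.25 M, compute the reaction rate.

0.03563 M/s

Step 1: The rate law is rate = k[H₂]^1[I₂]^1, overall order = 1+1 = 2
Step 2: Substitute values: rate = 0.19 × (0.75)^1 × (0.25)^1
Step 3: rate = 0.19 × 0.75 × 0.25 = 0.035625 M/s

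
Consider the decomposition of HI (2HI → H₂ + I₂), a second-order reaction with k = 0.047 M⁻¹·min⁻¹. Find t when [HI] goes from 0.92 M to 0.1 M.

189.6 min

Step 1: For second-order: t = (1/[HI] - 1/[HI]₀)/k
Step 2: t = (1/0.1 - 1/0.92)/0.047
Step 3: t = (10 - 1.087)/0.047
Step 4: t = 8.913/0.047 = 189.6 min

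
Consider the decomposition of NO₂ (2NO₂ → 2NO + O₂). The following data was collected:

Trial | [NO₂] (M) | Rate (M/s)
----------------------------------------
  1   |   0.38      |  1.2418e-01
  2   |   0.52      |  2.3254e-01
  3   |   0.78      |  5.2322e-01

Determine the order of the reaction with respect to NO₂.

second order (2)

Step 1: Compare trials to find order n where rate₂/rate₁ = ([NO₂]₂/[NO₂]₁)^n
Step 2: rate₂/rate₁ = 2.3254e-01/1.2418e-01 = 1.873
Step 3: [NO₂]₂/[NO₂]₁ = 0.52/0.38 = 1.368
Step 4: n = ln(1.873)/ln(1.368) = 2.00 ≈ 2
Step 5: The reaction is second order in NO₂.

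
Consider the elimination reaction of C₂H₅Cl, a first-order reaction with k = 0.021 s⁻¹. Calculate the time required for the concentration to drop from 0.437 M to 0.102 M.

69.28 s

Step 1: For first-order: t = ln([C₂H₅Cl]₀/[C₂H₅Cl])/k
Step 2: t = ln(0.437/0.102)/0.021
Step 3: t = ln(4.284)/0.021
Step 4: t = 1.455/0.021 = 69.28 s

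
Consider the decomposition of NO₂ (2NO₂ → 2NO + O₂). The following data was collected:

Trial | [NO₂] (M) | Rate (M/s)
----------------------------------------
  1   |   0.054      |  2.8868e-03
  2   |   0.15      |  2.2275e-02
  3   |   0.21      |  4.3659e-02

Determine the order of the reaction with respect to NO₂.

second order (2)

Step 1: Compare trials to find order n where rate₂/rate₁ = ([NO₂]₂/[NO₂]₁)^n
Step 2: rate₂/rate₁ = 2.2275e-02/2.8868e-03 = 7.716
Step 3: [NO₂]₂/[NO₂]₁ = 0.15/0.054 = 2.778
Step 4: n = ln(7.716)/ln(2.778) = 2.00 ≈ 2
Step 5: The reaction is second order in NO₂.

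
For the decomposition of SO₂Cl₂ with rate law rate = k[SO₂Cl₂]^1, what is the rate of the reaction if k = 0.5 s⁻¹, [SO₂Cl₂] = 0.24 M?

0.12 M/s

Step 1: Identify the rate law: rate = k[SO₂Cl₂]^1
Step 2: Substitute values: rate = 0.5 × (0.24)^1
Step 3: Calculate: rate = 0.5 × 0.24 = 0.12 M/s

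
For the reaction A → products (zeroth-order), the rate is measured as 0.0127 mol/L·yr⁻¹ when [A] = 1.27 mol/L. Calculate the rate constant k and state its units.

0.0127 mol/L·yr⁻¹

Step 1: For a zeroth-order reaction, rate = k (independent of concentration).
Step 2: k = rate = 0.0127 mol/L·yr⁻¹.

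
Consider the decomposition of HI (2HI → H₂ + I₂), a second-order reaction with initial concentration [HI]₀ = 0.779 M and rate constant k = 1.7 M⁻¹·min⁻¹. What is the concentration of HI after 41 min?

0.01409 M

Step 1: For a second-order reaction: 1/[HI] = 1/[HI]₀ + kt
Step 2: 1/[HI] = 1/0.779 + 1.7 × 41
Step 3: 1/[HI] = 1.284 + 69.7 = 70.98
Step 4: [HI] = 1/70.98 = 0.01409 M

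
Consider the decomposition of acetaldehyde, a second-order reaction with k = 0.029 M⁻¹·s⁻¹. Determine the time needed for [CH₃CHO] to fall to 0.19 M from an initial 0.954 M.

145.3 s

Step 1: For second-order: t = (1/[CH₃CHO] - 1/[CH₃CHO]₀)/k
Step 2: t = (1/0.19 - 1/0.954)/0.029
Step 3: t = (5.263 - 1.048)/0.029
Step 4: t = 4.215/0.029 = 145.3 s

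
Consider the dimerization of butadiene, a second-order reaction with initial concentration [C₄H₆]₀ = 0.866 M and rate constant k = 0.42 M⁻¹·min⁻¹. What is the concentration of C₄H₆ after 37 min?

0.0599 M

Step 1: For a second-order reaction: 1/[C₄H₆] = 1/[C₄H₆]₀ + kt
Step 2: 1/[C₄H₆] = 1/0.866 + 0.42 × 37
Step 3: 1/[C₄H₆] = 1.155 + 15.54 = 16.69
Step 4: [C₄H₆] = 1/16.69 = 0.0599 M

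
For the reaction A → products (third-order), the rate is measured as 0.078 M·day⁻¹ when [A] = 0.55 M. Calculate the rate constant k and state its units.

0.4688 M⁻²·day⁻¹

Step 1: rate = k[A]^3, so k = rate / [A]^3.
Step 2: k = 0.078 / (0.55)^3 = 0.078 / 0.1664.
Step 3: k = 0.4688 M⁻²·day⁻¹.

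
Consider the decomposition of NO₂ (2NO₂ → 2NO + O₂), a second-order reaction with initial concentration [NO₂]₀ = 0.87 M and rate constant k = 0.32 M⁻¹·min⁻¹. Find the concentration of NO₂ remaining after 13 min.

0.1883 M

Step 1: For a second-order reaction: 1/[NO₂] = 1/[NO₂]₀ + kt
Step 2: 1/[NO₂] = 1/0.87 + 0.32 × 13
Step 3: 1/[NO₂] = 1.149 + 4.16 = 5.309
Step 4: [NO₂] = 1/5.309 = 0.1883 M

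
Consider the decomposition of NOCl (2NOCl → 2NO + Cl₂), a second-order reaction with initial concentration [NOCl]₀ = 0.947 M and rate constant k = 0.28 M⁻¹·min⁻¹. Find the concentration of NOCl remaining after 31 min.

0.1027 M

Step 1: For a second-order reaction: 1/[NOCl] = 1/[NOCl]₀ + kt
Step 2: 1/[NOCl] = 1/0.947 + 0.28 × 31
Step 3: 1/[NOCl] = 1.056 + 8.68 = 9.736
Step 4: [NOCl] = 1/9.736 = 0.1027 M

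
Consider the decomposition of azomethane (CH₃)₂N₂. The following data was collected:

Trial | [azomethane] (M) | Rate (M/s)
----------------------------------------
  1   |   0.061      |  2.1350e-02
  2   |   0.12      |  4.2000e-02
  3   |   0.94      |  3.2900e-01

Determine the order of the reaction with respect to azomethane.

first order (1)

Step 1: Compare trials to find order n where rate₂/rate₁ = ([azomethane]₂/[azomethane]₁)^n
Step 2: rate₂/rate₁ = 4.2000e-02/2.1350e-02 = 1.967
Step 3: [azomethane]₂/[azomethane]₁ = 0.12/0.061 = 1.967
Step 4: n = ln(1.967)/ln(1.967) = 1.00 ≈ 1
Step 5: The reaction is first order in azomethane.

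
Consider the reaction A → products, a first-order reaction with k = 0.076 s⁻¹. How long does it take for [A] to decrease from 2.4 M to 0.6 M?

18.24 s

Step 1: For first-order: t = ln([A]₀/[A])/k
Step 2: t = ln(2.4/0.6)/0.076
Step 3: t = ln(4)/0.076
Step 4: t = 1.386/0.076 = 18.24 s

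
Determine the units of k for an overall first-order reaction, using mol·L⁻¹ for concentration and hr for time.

hr⁻¹

Step 1: For overall order n, rate = k × (concentration)^n.
Step 2: Rate has units mol·L⁻¹·hr⁻¹; concentration term has units (mol·L⁻¹)^1.
Step 3: k = rate / (concentration)^n, so units of k = (mol·L⁻¹)^(1-1)·hr⁻¹ = hr⁻¹.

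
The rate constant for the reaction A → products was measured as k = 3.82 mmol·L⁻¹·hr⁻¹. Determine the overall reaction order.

zeroth order (0)

Step 1: The units of k for an nth-order reaction are (concentration)^(1-n)·(time)⁻¹.
Step 2: Here k has units mmol·L⁻¹·hr⁻¹, so the concentration exponent is 1.
Step 3: 1 - n = 1 ⇒ n = 0. The reaction is zeroth order.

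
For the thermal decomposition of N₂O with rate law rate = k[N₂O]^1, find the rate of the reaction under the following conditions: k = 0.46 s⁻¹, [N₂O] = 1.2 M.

0.552 M/s

Step 1: Identify the rate law: rate = k[N₂O]^1
Step 2: Substitute values: rate = 0.46 × (1.2)^1
Step 3: Calculate: rate = 0.46 × 1.2 = 0.552 M/s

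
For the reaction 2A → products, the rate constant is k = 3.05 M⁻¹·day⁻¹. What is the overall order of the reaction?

second order (2)

Step 1: The units of k for an nth-order reaction are (concentration)^(1-n)·(time)⁻¹.
Step 2: Here k has units M⁻¹·day⁻¹, so the concentration exponent is -1.
Step 3: 1 - n = -1 ⇒ n = 2. The reaction is second order.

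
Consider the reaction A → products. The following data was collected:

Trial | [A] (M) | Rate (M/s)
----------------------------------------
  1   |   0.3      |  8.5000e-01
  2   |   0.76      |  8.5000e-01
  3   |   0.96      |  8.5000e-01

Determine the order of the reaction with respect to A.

zeroth order (0)

Step 1: Compare trials - when concentration changes, rate stays constant.
Step 2: rate₂/rate₁ = 8.5000e-01/8.5000e-01 = 1
Step 3: [A]₂/[A]₁ = 0.76/0.3 = 2.533
Step 4: Since rate ratio ≈ (conc ratio)^0, the reaction is zeroth order.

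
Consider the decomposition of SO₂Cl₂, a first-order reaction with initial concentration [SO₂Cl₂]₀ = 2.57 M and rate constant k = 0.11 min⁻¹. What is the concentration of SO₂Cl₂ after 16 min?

0.4422 M

Step 1: For a first-order reaction: [SO₂Cl₂] = [SO₂Cl₂]₀ × e^(-kt)
Step 2: [SO₂Cl₂] = 2.57 × e^(-0.11 × 16)
Step 3: [SO₂Cl₂] = 2.57 × e^(-1.76)
Step 4: [SO₂Cl₂] = 2.57 × 0.172045 = 0.4422 M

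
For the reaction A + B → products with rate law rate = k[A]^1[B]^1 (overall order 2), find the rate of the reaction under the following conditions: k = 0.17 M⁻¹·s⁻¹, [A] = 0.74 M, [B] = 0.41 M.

0.05158 M/s

Step 1: The rate law is rate = k[A]^1[B]^1, overall order = 1+1 = 2
Step 2: Substitute values: rate = 0.17 × (0.74)^1 × (0.41)^1
Step 3: rate = 0.17 × 0.74 × 0.41 = 0.051578 M/s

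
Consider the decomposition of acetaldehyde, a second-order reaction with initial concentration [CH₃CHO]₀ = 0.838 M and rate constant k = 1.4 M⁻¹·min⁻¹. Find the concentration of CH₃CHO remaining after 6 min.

0.1042 M

Step 1: For a second-order reaction: 1/[CH₃CHO] = 1/[CH₃CHO]₀ + kt
Step 2: 1/[CH₃CHO] = 1/0.838 + 1.4 × 6
Step 3: 1/[CH₃CHO] = 1.193 + 8.4 = 9.593
Step 4: [CH₃CHO] = 1/9.593 = 0.1042 M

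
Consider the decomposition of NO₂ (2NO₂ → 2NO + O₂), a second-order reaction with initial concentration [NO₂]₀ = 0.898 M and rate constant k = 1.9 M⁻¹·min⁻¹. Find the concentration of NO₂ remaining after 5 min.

0.09422 M

Step 1: For a second-order reaction: 1/[NO₂] = 1/[NO₂]₀ + kt
Step 2: 1/[NO₂] = 1/0.898 + 1.9 × 5
Step 3: 1/[NO₂] = 1.114 + 9.5 = 10.61
Step 4: [NO₂] = 1/10.61 = 0.09422 M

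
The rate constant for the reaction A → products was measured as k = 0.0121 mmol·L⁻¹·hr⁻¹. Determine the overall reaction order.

zeroth order (0)

Step 1: The units of k for an nth-order reaction are (concentration)^(1-n)·(time)⁻¹.
Step 2: Here k has units mmol·L⁻¹·hr⁻¹, so the concentration exponent is 1.
Step 3: 1 - n = 1 ⇒ n = 0. The reaction is zeroth order.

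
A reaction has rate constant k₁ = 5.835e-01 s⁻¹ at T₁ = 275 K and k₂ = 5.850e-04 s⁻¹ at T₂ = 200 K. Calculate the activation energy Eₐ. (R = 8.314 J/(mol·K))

42.1 kJ/mol

Step 1: Use the two-temperature Arrhenius form: ln(k₂/k₁) = -Eₐ/R × (1/T₂ - 1/T₁)
Step 2: ln(k₂/k₁) = ln(5.850e-04/5.835e-01) = ln(0.00100257) = -6.90519
Step 3: 1/T₂ - 1/T₁ = 1/200 - 1/275 = 1.363636e-03 K⁻¹
Step 4: Eₐ = -R × ln(k₂/k₁) / (1/T₂ - 1/T₁) = -8.314 × -6.90519 / 1.363636e-03
Step 5: Eₐ = 4.2100e+04 J/mol = 42.1 kJ/mol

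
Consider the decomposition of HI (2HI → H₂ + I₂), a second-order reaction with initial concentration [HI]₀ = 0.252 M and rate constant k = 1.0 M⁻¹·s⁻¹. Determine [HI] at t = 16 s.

0.05008 M

Step 1: For a second-order reaction: 1/[HI] = 1/[HI]₀ + kt
Step 2: 1/[HI] = 1/0.252 + 1.0 × 16
Step 3: 1/[HI] = 3.968 + 16 = 19.97
Step 4: [HI] = 1/19.97 = 0.05008 M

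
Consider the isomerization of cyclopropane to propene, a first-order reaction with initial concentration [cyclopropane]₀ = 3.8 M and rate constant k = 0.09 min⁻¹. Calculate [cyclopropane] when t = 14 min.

1.078 M

Step 1: For a first-order reaction: [cyclopropane] = [cyclopropane]₀ × e^(-kt)
Step 2: [cyclopropane] = 3.8 × e^(-0.09 × 14)
Step 3: [cyclopropane] = 3.8 × e^(-1.26)
Step 4: [cyclopropane] = 3.8 × 0.283654 = 1.078 M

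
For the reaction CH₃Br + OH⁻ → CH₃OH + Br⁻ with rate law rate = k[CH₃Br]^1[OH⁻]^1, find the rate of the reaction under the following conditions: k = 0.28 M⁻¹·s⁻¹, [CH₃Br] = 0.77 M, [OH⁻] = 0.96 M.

0.207 M/s

Step 1: The rate law is rate = k[CH₃Br]^1[OH⁻]^1
Step 2: Substitute: rate = 0.28 × (0.77)^1 × (0.96)^1
Step 3: rate = 0.28 × 0.77 × 0.96 = 0.206976 M/s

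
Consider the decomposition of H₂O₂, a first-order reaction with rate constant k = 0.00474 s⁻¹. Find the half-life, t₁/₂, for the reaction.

146.2 s

Step 1: For a first-order reaction, t₁/₂ = ln(2)/k
Step 2: t₁/₂ = ln(2)/0.00474
Step 3: t₁/₂ = 0.6931/0.00474 = 146.2 s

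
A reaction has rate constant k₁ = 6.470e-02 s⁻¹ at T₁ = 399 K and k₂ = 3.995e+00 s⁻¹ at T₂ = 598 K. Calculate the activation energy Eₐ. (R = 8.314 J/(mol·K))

41.1 kJ/mol

Step 1: Use the two-temperature Arrhenius form: ln(k₂/k₁) = -Eₐ/R × (1/T₂ - 1/T₁)
Step 2: ln(k₂/k₁) = ln(3.995e+00/6.470e-02) = ln(61.7465) = 4.12304
Step 3: 1/T₂ - 1/T₁ = 1/598 - 1/399 = -8.340249e-04 K⁻¹
Step 4: Eₐ = -R × ln(k₂/k₁) / (1/T₂ - 1/T₁) = -8.314 × 4.12304 / -8.340249e-04
Step 5: Eₐ = 4.1101e+04 J/mol = 41.1 kJ/mol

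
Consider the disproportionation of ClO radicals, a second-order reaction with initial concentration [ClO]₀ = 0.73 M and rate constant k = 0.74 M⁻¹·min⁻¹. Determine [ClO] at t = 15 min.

0.08019 M

Step 1: For a second-order reaction: 1/[ClO] = 1/[ClO]₀ + kt
Step 2: 1/[ClO] = 1/0.73 + 0.74 × 15
Step 3: 1/[ClO] = 1.37 + 11.1 = 12.47
Step 4: [ClO] = 1/12.47 = 0.08019 M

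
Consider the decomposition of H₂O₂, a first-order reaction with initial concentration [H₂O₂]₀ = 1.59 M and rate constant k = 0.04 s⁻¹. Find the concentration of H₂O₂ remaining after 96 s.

0.03417 M

Step 1: For a first-order reaction: [H₂O₂] = [H₂O₂]₀ × e^(-kt)
Step 2: [H₂O₂] = 1.59 × e^(-0.04 × 96)
Step 3: [H₂O₂] = 1.59 × e^(-3.84)
Step 4: [H₂O₂] = 1.59 × 0.0214936 = 0.03417 M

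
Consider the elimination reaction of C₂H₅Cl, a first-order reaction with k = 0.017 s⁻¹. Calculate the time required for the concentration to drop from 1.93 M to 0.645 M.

64.47 s

Step 1: For first-order: t = ln([C₂H₅Cl]₀/[C₂H₅Cl])/k
Step 2: t = ln(1.93/0.645)/0.017
Step 3: t = ln(2.992)/0.017
Step 4: t = 1.096/0.017 = 64.47 s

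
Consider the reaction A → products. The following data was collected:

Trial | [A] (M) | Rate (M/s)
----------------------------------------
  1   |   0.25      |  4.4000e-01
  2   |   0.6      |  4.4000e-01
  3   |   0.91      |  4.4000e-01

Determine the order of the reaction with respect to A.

zeroth order (0)

Step 1: Compare trials - when concentration changes, rate stays constant.
Step 2: rate₂/rate₁ = 4.4000e-01/4.4000e-01 = 1
Step 3: [A]₂/[A]₁ = 0.6/0.25 = 2.4
Step 4: Since rate ratio ≈ (conc ratio)^0, the reaction is zeroth order.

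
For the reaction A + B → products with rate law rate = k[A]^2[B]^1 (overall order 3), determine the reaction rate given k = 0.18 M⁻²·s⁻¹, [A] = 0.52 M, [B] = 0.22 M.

0.01071 M/s

Step 1: The rate law is rate = k[A]^2[B]^1, overall order = 2+1 = 3
Step 2: Substitute values: rate = 0.18 × (0.52)^2 × (0.22)^1
Step 3: rate = 0.18 × 0.2704 × 0.22 = 0.0107078 M/s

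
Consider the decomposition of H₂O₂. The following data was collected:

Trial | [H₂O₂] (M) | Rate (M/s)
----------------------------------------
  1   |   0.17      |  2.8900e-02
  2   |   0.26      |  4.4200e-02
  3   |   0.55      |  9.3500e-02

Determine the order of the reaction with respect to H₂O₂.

first order (1)

Step 1: Compare trials to find order n where rate₂/rate₁ = ([H₂O₂]₂/[H₂O₂]₁)^n
Step 2: rate₂/rate₁ = 4.4200e-02/2.8900e-02 = 1.529
Step 3: [H₂O₂]₂/[H₂O₂]₁ = 0.26/0.17 = 1.529
Step 4: n = ln(1.529)/ln(1.529) = 1.00 ≈ 1
Step 5: The reaction is first order in H₂O₂.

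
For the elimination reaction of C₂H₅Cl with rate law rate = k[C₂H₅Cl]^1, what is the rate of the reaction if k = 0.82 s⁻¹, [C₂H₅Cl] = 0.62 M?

0.5084 M/s

Step 1: Identify the rate law: rate = k[C₂H₅Cl]^1
Step 2: Substitute values: rate = 0.82 × (0.62)^1
Step 3: Calculate: rate = 0.82 × 0.62 = 0.5084 M/s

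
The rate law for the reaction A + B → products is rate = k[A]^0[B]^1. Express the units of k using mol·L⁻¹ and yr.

yr⁻¹

Step 1: Overall order = 0 + 1 = 1.
Step 2: rate has units mol·L⁻¹·yr⁻¹; [A]^0[B]^1 has units (mol·L⁻¹)^1.
Step 3: k = rate/([A]^0[B]^1), so units of k = (mol·L⁻¹)^(1-1)·yr⁻¹ = yr⁻¹.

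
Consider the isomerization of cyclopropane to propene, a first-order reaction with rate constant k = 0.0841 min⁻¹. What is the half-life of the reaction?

8.242 min

Step 1: For a first-order reaction, t₁/₂ = ln(2)/k
Step 2: t₁/₂ = ln(2)/0.0841
Step 3: t₁/₂ = 0.6931/0.0841 = 8.242 min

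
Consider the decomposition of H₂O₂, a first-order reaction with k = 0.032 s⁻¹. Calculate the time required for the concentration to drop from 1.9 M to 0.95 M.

21.66 s

Step 1: For first-order: t = ln([H₂O₂]₀/[H₂O₂])/k
Step 2: t = ln(1.9/0.95)/0.032
Step 3: t = ln(2)/0.032
Step 4: t = 0.6931/0.032 = 21.66 s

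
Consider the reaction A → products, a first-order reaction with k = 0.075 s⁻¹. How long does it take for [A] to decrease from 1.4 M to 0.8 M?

7.462 s

Step 1: For first-order: t = ln([A]₀/[A])/k
Step 2: t = ln(1.4/0.8)/0.075
Step 3: t = ln(1.75)/0.075
Step 4: t = 0.5596/0.075 = 7.462 s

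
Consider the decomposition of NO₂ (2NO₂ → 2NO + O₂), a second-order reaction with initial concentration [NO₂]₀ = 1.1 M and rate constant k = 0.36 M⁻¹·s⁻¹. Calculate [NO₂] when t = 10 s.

0.2218 M

Step 1: For a second-order reaction: 1/[NO₂] = 1/[NO₂]₀ + kt
Step 2: 1/[NO₂] = 1/1.1 + 0.36 × 10
Step 3: 1/[NO₂] = 0.9091 + 3.6 = 4.509
Step 4: [NO₂] = 1/4.509 = 0.2218 M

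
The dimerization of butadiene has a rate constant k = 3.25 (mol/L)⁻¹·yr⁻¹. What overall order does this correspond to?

second order (2)

Step 1: The units of k for an nth-order reaction are (concentration)^(1-n)·(time)⁻¹.
Step 2: Here k has units (mol/L)⁻¹·yr⁻¹, so the concentration exponent is -1.
Step 3: 1 - n = -1 ⇒ n = 2. The reaction is second order.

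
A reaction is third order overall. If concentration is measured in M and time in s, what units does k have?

M⁻²·s⁻¹

Step 1: For overall order n, rate = k × (concentration)^n.
Step 2: Rate has units M·s⁻¹; concentration term has units M^3.
Step 3: k = rate / (concentration)^n, so units of k = M^(1-3)·s⁻¹ = M⁻²·s⁻¹.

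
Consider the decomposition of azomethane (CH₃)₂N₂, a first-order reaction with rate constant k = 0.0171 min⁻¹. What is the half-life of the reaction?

40.53 min

Step 1: For a first-order reaction, t₁/₂ = ln(2)/k
Step 2: t₁/₂ = ln(2)/0.0171
Step 3: t₁/₂ = 0.6931/0.0171 = 40.53 min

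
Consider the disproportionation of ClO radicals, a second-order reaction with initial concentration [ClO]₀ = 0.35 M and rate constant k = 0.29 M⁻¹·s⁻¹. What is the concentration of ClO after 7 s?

0.2046 M

Step 1: For a second-order reaction: 1/[ClO] = 1/[ClO]₀ + kt
Step 2: 1/[ClO] = 1/0.35 + 0.29 × 7
Step 3: 1/[ClO] = 2.857 + 2.03 = 4.887
Step 4: [ClO] = 1/4.887 = 0.2046 M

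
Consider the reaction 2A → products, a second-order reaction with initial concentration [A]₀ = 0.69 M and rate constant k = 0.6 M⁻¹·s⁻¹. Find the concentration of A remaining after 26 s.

0.05865 M

Step 1: For a second-order reaction: 1/[A] = 1/[A]₀ + kt
Step 2: 1/[A] = 1/0.69 + 0.6 × 26
Step 3: 1/[A] = 1.449 + 15.6 = 17.05
Step 4: [A] = 1/17.05 = 0.05865 M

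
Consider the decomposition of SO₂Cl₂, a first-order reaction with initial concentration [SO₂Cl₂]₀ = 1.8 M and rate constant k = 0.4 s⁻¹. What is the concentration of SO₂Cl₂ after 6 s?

0.1633 M

Step 1: For a first-order reaction: [SO₂Cl₂] = [SO₂Cl₂]₀ × e^(-kt)
Step 2: [SO₂Cl₂] = 1.8 × e^(-0.4 × 6)
Step 3: [SO₂Cl₂] = 1.8 × e^(-2.4)
Step 4: [SO₂Cl₂] = 1.8 × 0.090718 = 0.1633 M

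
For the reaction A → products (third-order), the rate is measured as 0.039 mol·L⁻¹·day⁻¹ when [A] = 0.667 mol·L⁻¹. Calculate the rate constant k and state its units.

0.1314 (mol·L⁻¹)⁻²·day⁻¹

Step 1: rate = k[A]^3, so k = rate / [A]^3.
Step 2: k = 0.039 / (0.667)^3 = 0.039 / 0.2967.
Step 3: k = 0.1314 (mol·L⁻¹)⁻²·day⁻¹.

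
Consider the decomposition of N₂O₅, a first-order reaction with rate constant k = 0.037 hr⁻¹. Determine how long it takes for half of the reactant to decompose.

18.73 hr

Step 1: For a first-order reaction, t₁/₂ = ln(2)/k
Step 2: t₁/₂ = ln(2)/0.037
Step 3: t₁/₂ = 0.6931/0.037 = 18.73 hr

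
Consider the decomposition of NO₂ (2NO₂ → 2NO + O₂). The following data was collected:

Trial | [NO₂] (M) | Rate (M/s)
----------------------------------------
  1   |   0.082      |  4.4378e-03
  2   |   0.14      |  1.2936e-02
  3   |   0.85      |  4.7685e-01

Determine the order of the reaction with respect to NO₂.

second order (2)

Step 1: Compare trials to find order n where rate₂/rate₁ = ([NO₂]₂/[NO₂]₁)^n
Step 2: rate₂/rate₁ = 1.2936e-02/4.4378e-03 = 2.915
Step 3: [NO₂]₂/[NO₂]₁ = 0.14/0.082 = 1.707
Step 4: n = ln(2.915)/ln(1.707) = 2.00 ≈ 2
Step 5: The reaction is second order in NO₂.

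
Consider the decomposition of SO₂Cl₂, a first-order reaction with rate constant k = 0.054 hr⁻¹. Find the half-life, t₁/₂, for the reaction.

12.84 hr

Step 1: For a first-order reaction, t₁/₂ = ln(2)/k
Step 2: t₁/₂ = ln(2)/0.054
Step 3: t₁/₂ = 0.6931/0.054 = 12.84 hr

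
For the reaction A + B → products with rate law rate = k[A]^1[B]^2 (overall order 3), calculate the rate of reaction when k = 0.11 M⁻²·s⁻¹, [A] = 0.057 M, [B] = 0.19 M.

0.0002263 M/s

Step 1: The rate law is rate = k[A]^1[B]^2, overall order = 1+2 = 3
Step 2: Substitute values: rate = 0.11 × (0.057)^1 × (0.19)^2
Step 3: rate = 0.11 × 0.057 × 0.0361 = 0.000226347 M/s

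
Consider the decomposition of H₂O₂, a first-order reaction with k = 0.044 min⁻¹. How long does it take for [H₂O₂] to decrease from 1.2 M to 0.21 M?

39.61 min

Step 1: For first-order: t = ln([H₂O₂]₀/[H₂O₂])/k
Step 2: t = ln(1.2/0.21)/0.044
Step 3: t = ln(5.714)/0.044
Step 4: t = 1.743/0.044 = 39.61 min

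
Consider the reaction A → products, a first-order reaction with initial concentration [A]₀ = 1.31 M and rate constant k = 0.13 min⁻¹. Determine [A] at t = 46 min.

0.003313 M

Step 1: For a first-order reaction: [A] = [A]₀ × e^(-kt)
Step 2: [A] = 1.31 × e^(-0.13 × 46)
Step 3: [A] = 1.31 × e^(-5.98)
Step 4: [A] = 1.31 × 0.00252883 = 0.003313 M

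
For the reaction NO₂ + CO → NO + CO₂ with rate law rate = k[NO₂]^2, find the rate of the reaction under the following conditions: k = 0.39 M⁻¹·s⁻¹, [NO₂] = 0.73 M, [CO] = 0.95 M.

0.2078 M/s

Step 1: The rate law is rate = k[NO₂]^2
Step 2: Note that the rate does not depend on [CO] (zero order in CO).
Step 3: rate = 0.39 × (0.73)^2 = 0.207831 M/s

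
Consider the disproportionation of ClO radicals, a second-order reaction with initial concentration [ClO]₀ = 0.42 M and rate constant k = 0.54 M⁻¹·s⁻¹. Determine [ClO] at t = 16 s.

0.09074 M

Step 1: For a second-order reaction: 1/[ClO] = 1/[ClO]₀ + kt
Step 2: 1/[ClO] = 1/0.42 + 0.54 × 16
Step 3: 1/[ClO] = 2.381 + 8.64 = 11.02
Step 4: [ClO] = 1/11.02 = 0.09074 M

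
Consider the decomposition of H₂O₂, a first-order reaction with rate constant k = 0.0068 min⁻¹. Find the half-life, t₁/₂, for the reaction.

101.9 min

Step 1: For a first-order reaction, t₁/₂ = ln(2)/k
Step 2: t₁/₂ = ln(2)/0.0068
Step 3: t₁/₂ = 0.6931/0.0068 = 101.9 min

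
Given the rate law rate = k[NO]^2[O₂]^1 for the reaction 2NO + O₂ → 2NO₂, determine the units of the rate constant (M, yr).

M⁻²·yr⁻¹

Step 1: Overall order = 2 + 1 = 3.
Step 2: rate has units M·yr⁻¹; [NO]^2[O₂]^1 has units M^3.
Step 3: k = rate/([NO]^2[O₂]^1), so units of k = M^(1-3)·yr⁻¹ = M⁻²·yr⁻¹.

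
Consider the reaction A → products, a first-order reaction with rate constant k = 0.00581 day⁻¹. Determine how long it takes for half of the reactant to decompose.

119.3 day

Step 1: For a first-order reaction, t₁/₂ = ln(2)/k
Step 2: t₁/₂ = ln(2)/0.00581
Step 3: t₁/₂ = 0.6931/0.00581 = 119.3 day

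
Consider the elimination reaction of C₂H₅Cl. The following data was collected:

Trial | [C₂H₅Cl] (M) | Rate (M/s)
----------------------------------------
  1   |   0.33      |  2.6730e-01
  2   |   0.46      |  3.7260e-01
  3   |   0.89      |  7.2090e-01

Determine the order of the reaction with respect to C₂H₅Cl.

first order (1)

Step 1: Compare trials to find order n where rate₂/rate₁ = ([C₂H₅Cl]₂/[C₂H₅Cl]₁)^n
Step 2: rate₂/rate₁ = 3.7260e-01/2.6730e-01 = 1.394
Step 3: [C₂H₅Cl]₂/[C₂H₅Cl]₁ = 0.46/0.33 = 1.394
Step 4: n = ln(1.394)/ln(1.394) = 1.00 ≈ 1
Step 5: The reaction is first order in C₂H₅Cl.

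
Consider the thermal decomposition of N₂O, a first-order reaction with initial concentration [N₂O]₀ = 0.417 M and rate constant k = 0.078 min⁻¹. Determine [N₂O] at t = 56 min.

0.005286 M

Step 1: For a first-order reaction: [N₂O] = [N₂O]₀ × e^(-kt)
Step 2: [N₂O] = 0.417 × e^(-0.078 × 56)
Step 3: [N₂O] = 0.417 × e^(-4.368)
Step 4: [N₂O] = 0.417 × 0.0126766 = 0.005286 M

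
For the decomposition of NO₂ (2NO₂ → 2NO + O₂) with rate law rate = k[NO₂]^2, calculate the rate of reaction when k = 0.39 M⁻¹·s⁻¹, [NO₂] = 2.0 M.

1.56 M/s

Step 1: Identify the rate law: rate = k[NO₂]^2
Step 2: Substitute values: rate = 0.39 × (2.0)^2
Step 3: Calculate: rate = 0.39 × 4 = 1.56 M/s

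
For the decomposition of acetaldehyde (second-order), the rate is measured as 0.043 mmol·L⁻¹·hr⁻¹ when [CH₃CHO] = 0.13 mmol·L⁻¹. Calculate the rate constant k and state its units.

2.544 (mmol·L⁻¹)⁻¹·hr⁻¹

Step 1: rate = k[CH₃CHO]^2, so k = rate / [CH₃CHO]^2.
Step 2: k = 0.043 / (0.13)^2 = 0.043 / 0.0169.
Step 3: k = 2.544 (mmol·L⁻¹)⁻¹·hr⁻¹.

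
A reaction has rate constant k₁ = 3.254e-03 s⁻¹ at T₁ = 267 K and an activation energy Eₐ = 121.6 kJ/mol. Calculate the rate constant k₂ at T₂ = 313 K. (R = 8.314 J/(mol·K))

1.020e+01 s⁻¹

Step 1: Use the two-temperature Arrhenius form: ln(k₂/k₁) = -Eₐ/R × (1/T₂ - 1/T₁)
Step 2: Convert Eₐ to J/mol: 121.6 kJ/mol = 121600 J/mol
Step 3: 1/T₂ - 1/T₁ = 1/313 - 1/267 = -5.504302e-04 K⁻¹
Step 4: ln(k₂/k₁) = -121600/8.314 × -5.504302e-04 = 8.05055
Step 5: k₂ = k₁ × exp(8.05055) = 3.254e-03 × 3.13552e+03 = 1.020e+01 s⁻¹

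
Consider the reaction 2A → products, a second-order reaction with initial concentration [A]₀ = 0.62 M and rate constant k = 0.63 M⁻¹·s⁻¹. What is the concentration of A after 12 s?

0.109 M

Step 1: For a second-order reaction: 1/[A] = 1/[A]₀ + kt
Step 2: 1/[A] = 1/0.62 + 0.63 × 12
Step 3: 1/[A] = 1.613 + 7.56 = 9.173
Step 4: [A] = 1/9.173 = 0.109 M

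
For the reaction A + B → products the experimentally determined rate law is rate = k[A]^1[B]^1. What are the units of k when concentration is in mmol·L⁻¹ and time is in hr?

(mmol·L⁻¹)⁻¹·hr⁻¹

Step 1: Overall order = 1 + 1 = 2.
Step 2: rate has units mmol·L⁻¹·hr⁻¹; [A]^1[B]^1 has units (mmol·L⁻¹)^2.
Step 3: k = rate/([A]^1[B]^1), so units of k = (mmol·L⁻¹)^(1-2)·hr⁻¹ = (mmol·L⁻¹)⁻¹·hr⁻¹.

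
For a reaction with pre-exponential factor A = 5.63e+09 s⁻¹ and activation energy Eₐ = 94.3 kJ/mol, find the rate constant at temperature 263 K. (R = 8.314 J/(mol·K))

1.05e-09 s⁻¹

Step 1: Use the Arrhenius equation: k = A × exp(-Eₐ/RT)
Step 2: Convert Eₐ to J/mol: 94.3 kJ/mol = 94300 J/mol
Step 3: Calculate the exponent: -Eₐ/(RT) = -94300/(8.314 × 263) = -43.12667
Step 4: k = 5.63e+09 × exp(-43.12667)
Step 5: k = 5.63e+09 × 1.86348e-19 = 1.0491e-09 s⁻¹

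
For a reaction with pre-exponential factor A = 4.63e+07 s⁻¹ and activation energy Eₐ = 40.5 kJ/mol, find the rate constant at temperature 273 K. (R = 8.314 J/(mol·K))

8.25e-01 s⁻¹

Step 1: Use the Arrhenius equation: k = A × exp(-Eₐ/RT)
Step 2: Convert Eₐ to J/mol: 40.5 kJ/mol = 40500 J/mol
Step 3: Calculate the exponent: -Eₐ/(RT) = -40500/(8.314 × 273) = -17.84359
Step 4: k = 4.63e+07 × exp(-17.84359)
Step 5: k = 4.63e+07 × 1.78085e-08 = 8.2453e-01 s⁻¹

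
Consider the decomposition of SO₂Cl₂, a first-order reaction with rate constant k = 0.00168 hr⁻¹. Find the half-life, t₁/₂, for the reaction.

412.6 hr

Step 1: For a first-order reaction, t₁/₂ = ln(2)/k
Step 2: t₁/₂ = ln(2)/0.00168
Step 3: t₁/₂ = 0.6931/0.00168 = 412.6 hr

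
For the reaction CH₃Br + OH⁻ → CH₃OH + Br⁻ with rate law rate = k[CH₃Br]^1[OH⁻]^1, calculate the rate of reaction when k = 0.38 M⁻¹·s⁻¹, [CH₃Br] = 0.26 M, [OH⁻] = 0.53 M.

0.05236 M/s

Step 1: The rate law is rate = k[CH₃Br]^1[OH⁻]^1
Step 2: Substitute: rate = 0.38 × (0.26)^1 × (0.53)^1
Step 3: rate = 0.38 × 0.26 × 0.53 = 0.052364 M/s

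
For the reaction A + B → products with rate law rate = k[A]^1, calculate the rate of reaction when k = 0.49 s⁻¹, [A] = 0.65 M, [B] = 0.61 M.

0.3185 M/s

Step 1: The rate law is rate = k[A]^1
Step 2: Note that the rate does not depend on [B] (zero order in B).
Step 3: rate = 0.49 × (0.65)^1 = 0.3185 M/s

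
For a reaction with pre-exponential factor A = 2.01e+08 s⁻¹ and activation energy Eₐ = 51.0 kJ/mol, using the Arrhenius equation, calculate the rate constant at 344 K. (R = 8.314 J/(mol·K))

3.62e+00 s⁻¹

Step 1: Use the Arrhenius equation: k = A × exp(-Eₐ/RT)
Step 2: Convert Eₐ to J/mol: 51.0 kJ/mol = 51000 J/mol
Step 3: Calculate the exponent: -Eₐ/(RT) = -51000/(8.314 × 344) = -17.83207
Step 4: k = 2.01e+08 × exp(-17.83207)
Step 5: k = 2.01e+08 × 1.80148e-08 = 3.6210e+00 s⁻¹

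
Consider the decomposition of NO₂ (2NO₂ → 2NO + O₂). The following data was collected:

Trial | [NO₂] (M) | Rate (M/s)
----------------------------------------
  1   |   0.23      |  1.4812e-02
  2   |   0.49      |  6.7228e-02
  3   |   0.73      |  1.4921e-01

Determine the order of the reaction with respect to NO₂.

second order (2)

Step 1: Compare trials to find order n where rate₂/rate₁ = ([NO₂]₂/[NO₂]₁)^n
Step 2: rate₂/rate₁ = 6.7228e-02/1.4812e-02 = 4.539
Step 3: [NO₂]₂/[NO₂]₁ = 0.49/0.23 = 2.13
Step 4: n = ln(4.539)/ln(2.13) = 2.00 ≈ 2
Step 5: The reaction is second order in NO₂.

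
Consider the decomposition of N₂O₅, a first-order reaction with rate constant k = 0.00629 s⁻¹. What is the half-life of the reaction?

110.2 s

Step 1: For a first-order reaction, t₁/₂ = ln(2)/k
Step 2: t₁/₂ = ln(2)/0.00629
Step 3: t₁/₂ = 0.6931/0.00629 = 110.2 s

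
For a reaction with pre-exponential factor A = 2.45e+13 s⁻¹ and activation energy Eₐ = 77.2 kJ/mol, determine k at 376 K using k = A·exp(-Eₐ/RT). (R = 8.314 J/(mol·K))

4.61e+02 s⁻¹

Step 1: Use the Arrhenius equation: k = A × exp(-Eₐ/RT)
Step 2: Convert Eₐ to J/mol: 77.2 kJ/mol = 77200 J/mol
Step 3: Calculate the exponent: -Eₐ/(RT) = -77200/(8.314 × 376) = -24.69559
Step 4: k = 2.45e+13 × exp(-24.69559)
Step 5: k = 2.45e+13 × 1.88296e-11 = 4.6133e+02 s⁻¹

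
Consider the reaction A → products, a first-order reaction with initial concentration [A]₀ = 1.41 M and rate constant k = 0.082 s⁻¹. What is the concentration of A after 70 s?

0.004533 M

Step 1: For a first-order reaction: [A] = [A]₀ × e^(-kt)
Step 2: [A] = 1.41 × e^(-0.082 × 70)
Step 3: [A] = 1.41 × e^(-5.74)
Step 4: [A] = 1.41 × 0.00321477 = 0.004533 M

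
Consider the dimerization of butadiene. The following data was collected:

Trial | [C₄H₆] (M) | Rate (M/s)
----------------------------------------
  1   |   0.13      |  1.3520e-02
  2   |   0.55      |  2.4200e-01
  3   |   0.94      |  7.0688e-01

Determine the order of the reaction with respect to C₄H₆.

second order (2)

Step 1: Compare trials to find order n where rate₂/rate₁ = ([C₄H₆]₂/[C₄H₆]₁)^n
Step 2: rate₂/rate₁ = 2.4200e-01/1.3520e-02 = 17.9
Step 3: [C₄H₆]₂/[C₄H₆]₁ = 0.55/0.13 = 4.231
Step 4: n = ln(17.9)/ln(4.231) = 2.00 ≈ 2
Step 5: The reaction is second order in C₄H₆.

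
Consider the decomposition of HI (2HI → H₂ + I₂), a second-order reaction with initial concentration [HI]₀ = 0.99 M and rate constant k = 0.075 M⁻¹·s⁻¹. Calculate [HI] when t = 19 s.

0.4107 M

Step 1: For a second-order reaction: 1/[HI] = 1/[HI]₀ + kt
Step 2: 1/[HI] = 1/0.99 + 0.075 × 19
Step 3: 1/[HI] = 1.01 + 1.425 = 2.435
Step 4: [HI] = 1/2.435 = 0.4107 M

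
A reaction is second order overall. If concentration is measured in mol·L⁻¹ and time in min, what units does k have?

(mol·L⁻¹)⁻¹·min⁻¹

Step 1: For overall order n, rate = k × (concentration)^n.
Step 2: Rate has units mol·L⁻¹·min⁻¹; concentration term has units (mol·L⁻¹)^2.
Step 3: k = rate / (concentration)^n, so units of k = (mol·L⁻¹)^(1-2)·min⁻¹ = (mol·L⁻¹)⁻¹·min⁻¹.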